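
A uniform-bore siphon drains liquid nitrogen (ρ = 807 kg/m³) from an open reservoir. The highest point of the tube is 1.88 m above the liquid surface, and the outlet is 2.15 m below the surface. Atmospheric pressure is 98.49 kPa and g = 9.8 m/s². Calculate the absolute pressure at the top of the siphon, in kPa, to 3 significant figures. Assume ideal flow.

P_top ≈ 66.6 kPa

Bernoulli surface→outlet gives ½v² = g·h_out, so v = √(2·9.8·2.15) = 6.49 m/s.
The bore is uniform, so the speed at the crest is the same v. Bernoulli surface→crest: P_atm = P_top + ½ρv² + ρg·h_top.
P_top = 98490 − ½·807·6.49² − 807·9.8·1.88 = 66600 Pa.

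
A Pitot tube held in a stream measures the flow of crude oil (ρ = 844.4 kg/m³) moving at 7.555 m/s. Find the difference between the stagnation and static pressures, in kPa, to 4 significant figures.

24.10 kPa

At the stagnation point the flow is brought to rest, so Bernoulli gives P_stag − P_static = ½ρv².
ΔP = ½·844.4·7.555² = 24100 Pa.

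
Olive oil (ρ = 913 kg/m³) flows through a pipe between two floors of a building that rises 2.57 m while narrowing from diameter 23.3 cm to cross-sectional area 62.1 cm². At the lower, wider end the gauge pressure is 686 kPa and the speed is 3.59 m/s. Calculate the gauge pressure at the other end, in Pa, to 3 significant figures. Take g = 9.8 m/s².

The volume flow rate is constant, so v₂ = (A₁/A₂)v₁ = (426/62.1)·3.59 = 24.6 m/s.
Applying Bernoulli between the two ends and solving for P₂: P₂ = P₁ + ½ρ(v₁² − v₂²) − ρgΔh.
P₂ = 686000 + ½·913·(3.59² − 24.6²) − 913·9.8·(+2.57) = 686000 + (-271000) − (23000) = 392000 Pa.

392000 Pa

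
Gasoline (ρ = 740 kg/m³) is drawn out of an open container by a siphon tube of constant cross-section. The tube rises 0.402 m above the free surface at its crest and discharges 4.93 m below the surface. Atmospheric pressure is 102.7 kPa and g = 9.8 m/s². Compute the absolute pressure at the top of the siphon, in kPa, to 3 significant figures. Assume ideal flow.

P_top = 64.0 kPa

Bernoulli surface→outlet gives ½v² = g·h_out, so v = √(2·9.8·4.93) = 9.83 m/s.
Continuity keeps v the same throughout the tube; from surface to crest, P_atm + 0 = P_top + ½ρv² + ρg·h_top.
P_top = 102700 − ½·740·9.83² − 740·9.8·0.402 = 64000 Pa.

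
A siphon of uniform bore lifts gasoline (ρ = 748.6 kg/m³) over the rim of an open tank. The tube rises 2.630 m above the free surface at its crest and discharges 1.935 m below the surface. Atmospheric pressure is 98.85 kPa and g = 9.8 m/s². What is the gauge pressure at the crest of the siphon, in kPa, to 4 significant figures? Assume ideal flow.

From the surface to the outlet (both open to atmosphere, surface at rest): v = √(2g·h_out) = √(2·9.8·1.935) = 6.158 m/s.
The bore is uniform, so the speed at the crest is the same v. Bernoulli surface→crest: P_atm = P_top + ½ρv² + ρg·h_top.
P_top = 98850 − ½·748.6·6.158² − 748.6·9.8·2.630 = 65360 Pa. So P_gauge = P_top − P_atm = -33490 Pa.

P_gauge ≈ -33.49 kPa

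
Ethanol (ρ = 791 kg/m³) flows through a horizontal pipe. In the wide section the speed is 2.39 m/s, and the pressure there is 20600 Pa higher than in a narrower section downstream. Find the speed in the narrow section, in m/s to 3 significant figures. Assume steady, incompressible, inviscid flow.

v₂ = 7.60 m/s

Along the level pipe P + ½ρv² is conserved, hence v₂² = v₁² + 2(P₁ − P₂)/ρ.
v₂ = √(2.39² + 2·20600/791) = √(5.71 + 52.1) = 7.60 m/s.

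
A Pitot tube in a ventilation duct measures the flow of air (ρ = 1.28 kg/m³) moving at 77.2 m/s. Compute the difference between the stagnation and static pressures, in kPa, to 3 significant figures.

ΔP ≈ 3.81 kPa

Bernoulli between the free stream and the stagnation point: ½ρv² = P_stag − P_static.
ΔP = ½·1.28·77.2² = 3810 Pa.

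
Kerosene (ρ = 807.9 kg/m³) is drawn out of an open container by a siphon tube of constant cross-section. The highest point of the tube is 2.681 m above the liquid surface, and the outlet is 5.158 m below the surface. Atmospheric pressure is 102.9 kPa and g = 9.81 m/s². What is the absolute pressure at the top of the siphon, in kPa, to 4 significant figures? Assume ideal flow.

P_top = 40.77 kPa

The outlet speed comes from Torricelli: v = √(2g·5.158) = 10.06 m/s.
The bore is uniform, so the speed at the crest is the same v. Bernoulli surface→crest: P_atm = P_top + ½ρv² + ρg·h_top.
P_top = 102900 − ½·807.9·10.06² − 807.9·9.81·2.681 = 40770 Pa.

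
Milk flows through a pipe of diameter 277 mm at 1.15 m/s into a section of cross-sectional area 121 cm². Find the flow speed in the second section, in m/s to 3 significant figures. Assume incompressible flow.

Mass conservation (A₁v₁ = A₂v₂) gives v₂ = 1.15 × 603/121 = 5.73 m/s.

v₂ ≈ 5.73 m/s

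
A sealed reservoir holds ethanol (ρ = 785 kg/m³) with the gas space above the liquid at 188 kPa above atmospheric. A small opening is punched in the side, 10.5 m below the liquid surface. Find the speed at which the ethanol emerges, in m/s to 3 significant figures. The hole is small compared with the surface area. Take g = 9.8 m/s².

Take point 1 at the surface (v₁ ≈ 0) and point 2 at the hole (at atmospheric pressure). Bernoulli: P₁ + ρg h = P_atm + ½ρv₂².
With P₁ − P_atm = 188000 Pa, v₂ = √(2gh + 2ΔP/ρ) = √(2·9.8·10.5 + 2·188000/785) = 26.2 m/s.

v = 26.2 m/s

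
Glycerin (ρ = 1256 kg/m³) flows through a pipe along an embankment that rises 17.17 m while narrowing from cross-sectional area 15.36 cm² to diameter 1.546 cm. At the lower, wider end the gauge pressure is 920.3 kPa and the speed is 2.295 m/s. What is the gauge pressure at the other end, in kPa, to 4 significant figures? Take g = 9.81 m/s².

Mass conservation (A₁v₁ = A₂v₂) gives v₂ = 2.295 × 15.36/1.877 = 18.78 m/s.
Bernoulli: P₁ + ½ρv₁² + ρg h₁ = P₂ + ½ρv₂² + ρg h₂, so P₂ = P₁ + ½ρ(v₁² − v₂²) − ρg(h₂ − h₁).
P₂ = 920300 + ½·1256·(2.295² − 18.78²) − 1256·9.81·(+17.17) = 920300 + (-218100) − (211600) = 490600 Pa.

P₂ ≈ 490.6 kPa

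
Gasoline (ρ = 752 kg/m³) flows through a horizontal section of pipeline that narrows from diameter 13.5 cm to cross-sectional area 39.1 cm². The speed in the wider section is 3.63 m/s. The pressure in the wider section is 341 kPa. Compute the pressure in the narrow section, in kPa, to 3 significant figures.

P₂ ≈ 280 kPa

Continuity gives A₁v₁ = A₂v₂, so v₂ = (143 cm²)/(39.1 cm²) × 3.63 m/s = 13.3 m/s.
With no height change, Bernoulli's equation is P₁ + ½ρv₁² = P₂ + ½ρv₂².
P₂ = P₁ − ½ρ(v₂² − v₁²) = 341000 − ½·752·(13.3² − 3.63²) = 341000 − 61400 = 280000 Pa.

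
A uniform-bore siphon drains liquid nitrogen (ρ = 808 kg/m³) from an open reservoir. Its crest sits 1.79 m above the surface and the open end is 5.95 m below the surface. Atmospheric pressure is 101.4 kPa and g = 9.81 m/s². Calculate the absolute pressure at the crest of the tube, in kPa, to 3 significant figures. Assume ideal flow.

The outlet speed comes from Torricelli: v = √(2g·5.95) = 10.8 m/s.
Continuity keeps v the same throughout the tube; from surface to crest, P_atm + 0 = P_top + ½ρv² + ρg·h_top.
P_top = 101400 − ½·808·10.8² − 808·9.81·1.79 = 40000 Pa.

P_top = 40.0 kPa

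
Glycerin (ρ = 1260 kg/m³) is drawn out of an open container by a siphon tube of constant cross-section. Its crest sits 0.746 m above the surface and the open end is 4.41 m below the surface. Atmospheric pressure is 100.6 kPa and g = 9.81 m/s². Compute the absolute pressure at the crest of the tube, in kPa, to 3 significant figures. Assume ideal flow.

P_top ≈ 36.9 kPa

Bernoulli surface→outlet gives ½v² = g·h_out, so v = √(2·9.81·4.41) = 9.30 m/s.
With constant cross-section the crest speed equals v; applying Bernoulli from the surface up to the crest, P_top = P_atm − ½ρv² − ρg·h_top.
P_top = 100600 − ½·1260·9.30² − 1260·9.81·0.746 = 36900 Pa.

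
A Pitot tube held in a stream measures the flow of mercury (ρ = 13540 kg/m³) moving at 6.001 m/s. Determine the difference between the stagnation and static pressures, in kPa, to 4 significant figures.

Bernoulli between the free stream and the stagnation point: ½ρv² = P_stag − P_static.
ΔP = ½·13540·6.001² = 243800 Pa.

243.8 kPa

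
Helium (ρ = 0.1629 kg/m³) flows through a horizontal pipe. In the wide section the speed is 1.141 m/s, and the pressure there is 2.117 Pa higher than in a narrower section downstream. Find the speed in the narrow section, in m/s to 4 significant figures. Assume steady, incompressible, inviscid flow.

Horizontal Bernoulli: P₁ + ½ρv₁² = P₂ + ½ρv₂², so v₂² = v₁² + 2(P₁ − P₂)/ρ.
v₂ = √(1.141² + 2·2.117/0.1629) = √(1.302 + 25.99) = 5.224 m/s.

v₂ = 5.224 m/s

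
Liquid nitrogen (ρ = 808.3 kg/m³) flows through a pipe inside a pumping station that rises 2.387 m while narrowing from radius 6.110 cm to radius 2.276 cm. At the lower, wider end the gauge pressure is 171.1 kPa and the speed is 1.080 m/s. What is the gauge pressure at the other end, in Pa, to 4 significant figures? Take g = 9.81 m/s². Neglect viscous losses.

By continuity, v₂ = v₁·A₁/A₂ = 1.080·(117.3/16.27) = 7.783 m/s.
Energy conservation along the streamline gives P₂ = P₁ − ½ρ(v₂² − v₁²) − ρg(h₂ − h₁).
P₂ = 171100 + ½·808.3·(1.080² − 7.783²) − 808.3·9.81·(+2.387) = 171100 + (-24010) − (18930) = 128200 Pa.

128200 Pa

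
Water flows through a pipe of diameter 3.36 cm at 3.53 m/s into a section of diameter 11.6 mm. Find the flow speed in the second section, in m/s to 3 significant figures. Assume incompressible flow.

v₂ ≈ 29.6 m/s

Continuity gives A₁v₁ = A₂v₂, so v₂ = (8.87 cm²)/(1.06 cm²) × 3.53 m/s = 29.6 m/s.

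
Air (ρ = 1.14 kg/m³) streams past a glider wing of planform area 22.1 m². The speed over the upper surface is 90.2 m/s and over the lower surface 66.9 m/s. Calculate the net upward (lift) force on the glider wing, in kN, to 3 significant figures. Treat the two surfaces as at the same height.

With equal heights on the two surfaces, Bernoulli gives P_lower − P_upper = ½ρ(v_upper² − v_lower²).
ΔP = ½·1.14·(90.2² − 66.9²) = 2090 Pa.
Lift = ΔP · A = 2090 × 22.1 = 46100 N.

46.1 kN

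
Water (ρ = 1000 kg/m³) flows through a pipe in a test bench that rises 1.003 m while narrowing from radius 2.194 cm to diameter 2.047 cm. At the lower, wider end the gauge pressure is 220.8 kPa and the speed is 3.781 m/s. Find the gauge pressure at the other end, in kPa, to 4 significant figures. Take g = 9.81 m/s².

The volume flow rate is constant, so v₂ = (A₁/A₂)v₁ = (15.12/3.291)·3.781 = 17.37 m/s.
Applying Bernoulli between the two ends and solving for P₂: P₂ = P₁ + ½ρ(v₁² − v₂²) − ρgΔh.
P₂ = 220800 + ½·1000·(3.781² − 17.37²) − 1000·9.81·(+1.003) = 220800 + (-143800) − (9839) = 67180 Pa.

P₂ ≈ 67.18 kPa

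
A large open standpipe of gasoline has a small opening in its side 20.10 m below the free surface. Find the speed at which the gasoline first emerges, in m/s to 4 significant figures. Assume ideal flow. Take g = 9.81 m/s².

v ≈ 19.86 m/s

The surface is effectively still and both ends are open, so ½v² = gh and v = √(2·9.81·20.10) = 19.86 m/s.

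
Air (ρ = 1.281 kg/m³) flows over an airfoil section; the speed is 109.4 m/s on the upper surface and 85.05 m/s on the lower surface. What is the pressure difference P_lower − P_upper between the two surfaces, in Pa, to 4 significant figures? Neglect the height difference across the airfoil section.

The pressure is lower where the speed is higher: ΔP = ½ρ(v_up² − v_low²).
ΔP = ½·1.281·(109.4² − 85.05²) = 3033 Pa.

3033 Pa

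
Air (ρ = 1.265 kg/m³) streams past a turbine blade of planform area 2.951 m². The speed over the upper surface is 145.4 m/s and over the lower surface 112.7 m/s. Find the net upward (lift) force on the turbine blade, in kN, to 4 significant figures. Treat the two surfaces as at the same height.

The faster flow above has the lower pressure; Bernoulli (same height) gives ΔP = ½ρ(v_up² − v_low²).
ΔP = ½·1.265·(145.4² − 112.7²) = 5338 Pa.
Lift = ΔP · A = 5338 × 2.951 = 15750 N.

F = 15.75 kN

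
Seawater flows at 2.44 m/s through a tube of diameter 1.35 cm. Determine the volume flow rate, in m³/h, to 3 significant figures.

Q = A·v = 0.000143 m² × 2.44 m/s = 0.000349 m³/s.
Converting: 0.000349 m³/s × 3600 = 1.26 m³/h.

Q ≈ 1.26 m³/h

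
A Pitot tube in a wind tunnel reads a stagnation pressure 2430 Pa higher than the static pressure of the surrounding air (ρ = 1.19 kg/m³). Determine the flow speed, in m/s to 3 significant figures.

v ≈ 63.9 m/s

The dynamic pressure equals the rise in static pressure at the stagnation point: ΔP = ½ρv².
v = √(2ΔP/ρ) = √(2·2430/1.19) = 63.9 m/s.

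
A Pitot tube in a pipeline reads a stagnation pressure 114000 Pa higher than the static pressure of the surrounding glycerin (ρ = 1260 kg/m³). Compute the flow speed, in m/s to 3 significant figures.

Bernoulli between the free stream and the stagnation point: ½ρv² = P_stag − P_static.
v = √(2ΔP/ρ) = √(2·114000/1260) = 13.5 m/s.

v ≈ 13.5 m/s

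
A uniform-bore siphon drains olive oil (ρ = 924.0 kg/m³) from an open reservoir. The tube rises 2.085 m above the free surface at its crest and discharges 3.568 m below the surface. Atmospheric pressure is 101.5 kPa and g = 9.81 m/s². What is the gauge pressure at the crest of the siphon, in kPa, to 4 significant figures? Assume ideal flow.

P_gauge = -51.24 kPa

The outlet speed comes from Torricelli: v = √(2g·3.568) = 8.367 m/s.
With constant cross-section the crest speed equals v; applying Bernoulli from the surface up to the crest, P_top = P_atm − ½ρv² − ρg·h_top.
P_top = 101500 − ½·924.0·8.367² − 924.0·9.81·2.085 = 50260 Pa. So P_gauge = P_top − P_atm = -51240 Pa.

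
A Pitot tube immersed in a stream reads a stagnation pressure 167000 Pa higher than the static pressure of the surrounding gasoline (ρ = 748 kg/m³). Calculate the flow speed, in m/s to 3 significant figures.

v = 21.1 m/s

The dynamic pressure equals the rise in static pressure at the stagnation point: ΔP = ½ρv².
v = √(2ΔP/ρ) = √(2·167000/748) = 21.1 m/s.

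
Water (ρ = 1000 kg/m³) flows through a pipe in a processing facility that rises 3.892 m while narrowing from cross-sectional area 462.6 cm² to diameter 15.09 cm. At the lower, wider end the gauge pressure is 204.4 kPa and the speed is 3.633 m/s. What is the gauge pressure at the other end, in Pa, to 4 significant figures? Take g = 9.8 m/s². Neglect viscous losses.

Continuity gives A₁v₁ = A₂v₂, so v₂ = (462.6 cm²)/(178.8 cm²) × 3.633 m/s = 9.397 m/s.
Applying Bernoulli between the two ends and solving for P₂: P₂ = P₁ + ½ρ(v₁² − v₂²) − ρgΔh.
P₂ = 204400 + ½·1000·(3.633² − 9.397²) − 1000·9.8·(+3.892) = 204400 + (-37560) − (38140) = 128700 Pa.

P₂ = 128700 Pa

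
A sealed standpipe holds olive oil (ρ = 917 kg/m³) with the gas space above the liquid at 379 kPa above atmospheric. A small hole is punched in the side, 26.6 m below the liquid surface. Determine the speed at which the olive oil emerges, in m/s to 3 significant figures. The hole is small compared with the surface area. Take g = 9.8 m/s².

v ≈ 36.7 m/s

Take point 1 at the surface (v₁ ≈ 0) and point 2 at the hole (at atmospheric pressure). Bernoulli: P₁ + ρg h = P_atm + ½ρv₂².
With P₁ − P_atm = 379000 Pa, v₂ = √(2gh + 2ΔP/ρ) = √(2·9.8·26.6 + 2·379000/917) = 36.7 m/s.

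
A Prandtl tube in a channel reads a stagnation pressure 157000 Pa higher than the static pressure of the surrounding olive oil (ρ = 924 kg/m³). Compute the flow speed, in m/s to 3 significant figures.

At the stagnation point the flow is brought to rest, so Bernoulli gives P_stag − P_static = ½ρv².
v = √(2ΔP/ρ) = √(2·157000/924) = 18.4 m/s.

18.4 m/s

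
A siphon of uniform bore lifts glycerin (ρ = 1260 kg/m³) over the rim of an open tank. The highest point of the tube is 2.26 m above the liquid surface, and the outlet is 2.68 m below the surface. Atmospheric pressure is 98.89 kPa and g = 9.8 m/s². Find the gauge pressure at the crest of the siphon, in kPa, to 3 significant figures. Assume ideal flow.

P_gauge = -61.0 kPa

Bernoulli surface→outlet gives ½v² = g·h_out, so v = √(2·9.8·2.68) = 7.25 m/s.
The bore is uniform, so the speed at the crest is the same v. Bernoulli surface→crest: P_atm = P_top + ½ρv² + ρg·h_top.
P_top = 98890 − ½·1260·7.25² − 1260·9.8·2.26 = 37900 Pa. So P_gauge = P_top − P_atm = -61000 Pa.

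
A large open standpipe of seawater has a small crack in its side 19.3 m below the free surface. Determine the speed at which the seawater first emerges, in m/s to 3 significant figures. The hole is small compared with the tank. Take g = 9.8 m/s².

With the surface at rest and both surface and jet at atmospheric pressure, Bernoulli gives ρg h = ½ρv², so v = √(2gh) = √(2·9.8·19.3) = 19.4 m/s.

v ≈ 19.4 m/s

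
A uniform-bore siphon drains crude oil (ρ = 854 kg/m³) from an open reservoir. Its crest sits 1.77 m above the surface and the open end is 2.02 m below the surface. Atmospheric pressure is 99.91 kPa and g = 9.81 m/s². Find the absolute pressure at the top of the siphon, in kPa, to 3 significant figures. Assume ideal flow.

Bernoulli surface→outlet gives ½v² = g·h_out, so v = √(2·9.81·2.02) = 6.30 m/s.
The bore is uniform, so the speed at the crest is the same v. Bernoulli surface→crest: P_atm = P_top + ½ρv² + ρg·h_top.
P_top = 99910 − ½·854·6.30² − 854·9.81·1.77 = 68200 Pa.

P_top ≈ 68.2 kPa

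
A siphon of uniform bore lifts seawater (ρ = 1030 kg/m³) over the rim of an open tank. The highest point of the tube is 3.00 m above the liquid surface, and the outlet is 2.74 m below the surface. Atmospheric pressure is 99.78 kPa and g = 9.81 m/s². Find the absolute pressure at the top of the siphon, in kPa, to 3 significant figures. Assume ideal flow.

P_top ≈ 41.8 kPa

From the surface to the outlet (both open to atmosphere, surface at rest): v = √(2g·h_out) = √(2·9.81·2.74) = 7.33 m/s.
The bore is uniform, so the speed at the crest is the same v. Bernoulli surface→crest: P_atm = P_top + ½ρv² + ρg·h_top.
P_top = 99780 − ½·1030·7.33² − 1030·9.81·3.00 = 41800 Pa.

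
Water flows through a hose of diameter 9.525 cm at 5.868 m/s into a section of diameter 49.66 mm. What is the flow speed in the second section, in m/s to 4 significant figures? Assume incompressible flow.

v₂ ≈ 21.59 m/s

The volume flow rate is constant, so v₂ = (A₁/A₂)v₁ = (71.26/19.37)·5.868 = 21.59 m/s.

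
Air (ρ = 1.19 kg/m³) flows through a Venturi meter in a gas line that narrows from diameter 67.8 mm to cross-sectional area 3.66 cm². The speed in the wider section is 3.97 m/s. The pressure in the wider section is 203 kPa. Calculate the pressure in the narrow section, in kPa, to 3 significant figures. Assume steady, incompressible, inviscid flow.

P₂ ≈ 202 kPa

The volume flow rate is constant, so v₂ = (A₁/A₂)v₁ = (36.1/3.66)·3.97 = 39.2 m/s.
The pipe is horizontal, so Bernoulli reduces to P₁ + ½ρv₁² = P₂ + ½ρv₂².
P₂ = P₁ − ½ρ(v₂² − v₁²) = 203000 − ½·1.19·(39.2² − 3.97²) = 203000 − 903 = 202000 Pa.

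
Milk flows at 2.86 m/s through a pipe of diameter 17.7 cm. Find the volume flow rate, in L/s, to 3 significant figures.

Q ≈ 70.4 L/s

Q = A·v = 0.0246 m² × 2.86 m/s = 0.0704 m³/s.
Converting: 0.0704 m³/s × 1000 = 70.4 L/s.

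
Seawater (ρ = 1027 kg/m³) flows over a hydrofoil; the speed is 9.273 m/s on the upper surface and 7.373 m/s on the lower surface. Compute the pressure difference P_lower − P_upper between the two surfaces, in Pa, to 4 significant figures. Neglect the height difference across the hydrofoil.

ΔP = 16240 Pa

With negligible Δh, P + ½ρv² is constant, so P_low − P_up = ½ρ(v_up² − v_low²).
ΔP = ½·1027·(9.273² − 7.373²) = 16240 Pa.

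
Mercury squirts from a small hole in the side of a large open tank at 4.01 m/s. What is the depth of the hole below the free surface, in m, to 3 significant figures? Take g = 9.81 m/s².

h ≈ 0.820 m

Inverting v = √(2gh) gives h = v² / 2g.
h = 4.01²/(2·9.81) = 16.1/19.62 = 0.820 m.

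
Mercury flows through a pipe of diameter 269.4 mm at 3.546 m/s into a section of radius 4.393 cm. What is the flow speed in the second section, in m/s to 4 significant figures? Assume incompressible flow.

33.34 m/s

The volume flow rate is constant, so v₂ = (A₁/A₂)v₁ = (570.0/60.63)·3.546 = 33.34 m/s.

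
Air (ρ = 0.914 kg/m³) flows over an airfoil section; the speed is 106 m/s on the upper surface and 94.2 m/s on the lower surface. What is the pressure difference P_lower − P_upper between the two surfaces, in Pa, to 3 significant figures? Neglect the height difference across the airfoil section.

With negligible Δh, P + ½ρv² is constant, so P_low − P_up = ½ρ(v_up² − v_low²).
ΔP = ½·0.914·(106² − 94.2²) = 1080 Pa.

1080 Pa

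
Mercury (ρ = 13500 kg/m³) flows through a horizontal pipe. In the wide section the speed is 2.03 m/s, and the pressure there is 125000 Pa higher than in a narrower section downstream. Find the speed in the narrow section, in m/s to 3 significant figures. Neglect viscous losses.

v₂ ≈ 4.76 m/s

Horizontal Bernoulli: P₁ + ½ρv₁² = P₂ + ½ρv₂², so v₂² = v₁² + 2(P₁ − P₂)/ρ.
v₂ = √(2.03² + 2·125000/13500) = √(4.12 + 18.5) = 4.76 m/s.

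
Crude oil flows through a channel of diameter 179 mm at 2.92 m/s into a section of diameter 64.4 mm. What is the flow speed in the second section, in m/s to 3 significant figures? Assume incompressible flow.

By continuity, v₂ = v₁·A₁/A₂ = 2.92·(252/32.6) = 22.6 m/s.

22.6 m/s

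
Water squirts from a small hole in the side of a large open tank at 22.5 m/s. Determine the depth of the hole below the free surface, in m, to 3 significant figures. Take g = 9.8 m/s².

Torricelli: v = √(2gh), so h = v²/(2g).
h = 22.5²/(2·9.8) = 506/19.60 = 25.8 m.

h = 25.8 m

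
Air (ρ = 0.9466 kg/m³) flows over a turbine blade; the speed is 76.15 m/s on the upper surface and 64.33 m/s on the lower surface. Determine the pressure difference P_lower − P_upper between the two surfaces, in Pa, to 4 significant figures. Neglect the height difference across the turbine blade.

Bernoulli (same height): P_lower − P_upper = ½ρ(v_upper² − v_lower²).
ΔP = ½·0.9466·(76.15² − 64.33²) = 785.9 Pa.

785.9 Pa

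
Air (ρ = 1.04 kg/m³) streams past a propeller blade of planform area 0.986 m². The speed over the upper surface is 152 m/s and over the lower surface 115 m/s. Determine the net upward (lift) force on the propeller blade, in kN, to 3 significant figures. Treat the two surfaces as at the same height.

The faster flow above has the lower pressure; Bernoulli (same height) gives ΔP = ½ρ(v_up² − v_low²).
ΔP = ½·1.04·(152² − 115²) = 5140 Pa.
Lift = ΔP · A = 5140 × 0.986 = 5070 N.

F = 5.07 kN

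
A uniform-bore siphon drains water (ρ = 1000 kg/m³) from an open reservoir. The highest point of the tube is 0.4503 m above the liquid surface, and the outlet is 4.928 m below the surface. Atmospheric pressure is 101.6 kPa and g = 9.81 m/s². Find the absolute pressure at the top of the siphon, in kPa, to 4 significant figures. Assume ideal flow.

From the surface to the outlet (both open to atmosphere, surface at rest): v = √(2g·h_out) = √(2·9.81·4.928) = 9.833 m/s.
Continuity keeps v the same throughout the tube; from surface to crest, P_atm + 0 = P_top + ½ρv² + ρg·h_top.
P_top = 101600 − ½·1000·9.833² − 1000·9.81·0.4503 = 48840 Pa.

P_top = 48.84 kPa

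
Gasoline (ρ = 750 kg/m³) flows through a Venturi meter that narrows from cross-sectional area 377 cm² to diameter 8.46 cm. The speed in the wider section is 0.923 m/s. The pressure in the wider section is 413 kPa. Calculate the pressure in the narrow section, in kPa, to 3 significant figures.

399 kPa

By continuity, v₂ = v₁·A₁/A₂ = 0.923·(377/56.2) = 6.19 m/s.
With no height change, Bernoulli's equation is P₁ + ½ρv₁² = P₂ + ½ρv₂².
P₂ = P₁ − ½ρ(v₂² − v₁²) = 413000 − ½·750·(6.19² − 0.923²) = 413000 − 14100 = 399000 Pa.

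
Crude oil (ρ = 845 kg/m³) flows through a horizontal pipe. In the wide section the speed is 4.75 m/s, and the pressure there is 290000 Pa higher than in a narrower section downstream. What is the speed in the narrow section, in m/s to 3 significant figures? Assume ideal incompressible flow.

Along the level pipe P + ½ρv² is conserved, hence v₂² = v₁² + 2(P₁ − P₂)/ρ.
v₂ = √(4.75² + 2·290000/845) = √(22.6 + 686) = 26.6 m/s.

26.6 m/s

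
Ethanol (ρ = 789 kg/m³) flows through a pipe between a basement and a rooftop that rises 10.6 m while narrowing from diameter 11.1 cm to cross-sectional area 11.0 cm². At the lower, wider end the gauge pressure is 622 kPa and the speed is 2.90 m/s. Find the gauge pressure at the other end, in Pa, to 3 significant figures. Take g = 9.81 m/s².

P₂ = 287000 Pa

The volume flow rate is constant, so v₂ = (A₁/A₂)v₁ = (96.8/11.0)·2.90 = 25.5 m/s.
Energy conservation along the streamline gives P₂ = P₁ − ½ρ(v₂² − v₁²) − ρg(h₂ − h₁).
P₂ = 622000 + ½·789·(2.90² − 25.5²) − 789·9.81·(+10.6) = 622000 + (-253000) − (82000) = 287000 Pa.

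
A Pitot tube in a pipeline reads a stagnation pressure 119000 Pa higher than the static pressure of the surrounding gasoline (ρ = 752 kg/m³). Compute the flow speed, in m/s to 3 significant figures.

The dynamic pressure equals the rise in static pressure at the stagnation point: ΔP = ½ρv².
v = √(2ΔP/ρ) = √(2·119000/752) = 17.8 m/s.

v ≈ 17.8 m/s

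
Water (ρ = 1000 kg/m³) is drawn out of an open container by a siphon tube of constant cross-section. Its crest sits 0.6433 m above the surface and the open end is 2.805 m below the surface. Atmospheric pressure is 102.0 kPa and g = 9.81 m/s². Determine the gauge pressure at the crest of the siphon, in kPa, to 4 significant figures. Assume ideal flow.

P_gauge = -33.83 kPa

From the surface to the outlet (both open to atmosphere, surface at rest): v = √(2g·h_out) = √(2·9.81·2.805) = 7.418 m/s.
With constant cross-section the crest speed equals v; applying Bernoulli from the surface up to the crest, P_top = P_atm − ½ρv² − ρg·h_top.
P_top = 102000 − ½·1000·7.418² − 1000·9.81·0.6433 = 68170 Pa. So P_gauge = P_top − P_atm = -33830 Pa.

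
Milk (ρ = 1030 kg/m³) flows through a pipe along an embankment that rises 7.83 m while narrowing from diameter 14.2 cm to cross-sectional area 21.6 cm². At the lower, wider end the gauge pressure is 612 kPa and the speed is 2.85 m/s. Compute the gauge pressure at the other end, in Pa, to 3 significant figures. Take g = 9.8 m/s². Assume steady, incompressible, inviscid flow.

P₂ ≈ 312000 Pa

Mass conservation (A₁v₁ = A₂v₂) gives v₂ = 2.85 × 158/21.6 = 20.9 m/s.
Energy conservation along the streamline gives P₂ = P₁ − ½ρ(v₂² − v₁²) − ρg(h₂ − h₁).
P₂ = 612000 + ½·1030·(2.85² − 20.9²) − 1030·9.8·(+7.83) = 612000 + (-221000) − (79000) = 312000 Pa.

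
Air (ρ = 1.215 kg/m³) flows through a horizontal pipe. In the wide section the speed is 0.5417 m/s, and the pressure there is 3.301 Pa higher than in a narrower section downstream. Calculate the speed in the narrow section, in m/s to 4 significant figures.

With h₁ = h₂, rearranging Bernoulli gives v₂ = √(v₁² + 2ΔP/ρ).
v₂ = √(0.5417² + 2·3.301/1.215) = √(0.2934 + 5.434) = 2.393 m/s.

v₂ ≈ 2.393 m/s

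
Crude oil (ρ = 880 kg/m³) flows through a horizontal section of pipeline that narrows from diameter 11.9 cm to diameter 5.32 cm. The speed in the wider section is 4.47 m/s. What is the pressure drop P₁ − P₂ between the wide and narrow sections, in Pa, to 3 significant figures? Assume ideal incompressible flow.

Mass conservation (A₁v₁ = A₂v₂) gives v₂ = 4.47 × 111/22.2 = 22.4 m/s.
Along the horizontal streamline, P + ½ρv² is constant.
P₁ − P₂ = ½·880·(22.4² − 4.47²) = ½·880·480 = 211000 Pa.

ΔP = 211000 Pa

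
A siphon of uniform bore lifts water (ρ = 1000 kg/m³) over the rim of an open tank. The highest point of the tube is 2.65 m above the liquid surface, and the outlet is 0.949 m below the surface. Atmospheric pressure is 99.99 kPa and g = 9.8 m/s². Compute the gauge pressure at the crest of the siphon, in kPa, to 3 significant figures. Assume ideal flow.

P_gauge ≈ -35.3 kPa

Bernoulli surface→outlet gives ½v² = g·h_out, so v = √(2·9.8·0.949) = 4.31 m/s.
The bore is uniform, so the speed at the crest is the same v. Bernoulli surface→crest: P_atm = P_top + ½ρv² + ρg·h_top.
P_top = 99990 − ½·1000·4.31² − 1000·9.8·2.65 = 64700 Pa. So P_gauge = P_top − P_atm = -35300 Pa.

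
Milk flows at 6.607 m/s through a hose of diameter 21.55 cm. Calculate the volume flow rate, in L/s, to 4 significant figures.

241.0 L/s

Q = A·v = 0.03647 m² × 6.607 m/s = 0.2410 m³/s.
Converting: 0.2410 m³/s × 1000 = 241.0 L/s.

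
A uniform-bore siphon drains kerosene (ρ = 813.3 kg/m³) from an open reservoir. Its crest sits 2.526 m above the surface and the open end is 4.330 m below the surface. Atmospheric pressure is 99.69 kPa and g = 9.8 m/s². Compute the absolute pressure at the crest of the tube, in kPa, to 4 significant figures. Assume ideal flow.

P_top ≈ 45.05 kPa

From the surface to the outlet (both open to atmosphere, surface at rest): v = √(2g·h_out) = √(2·9.8·4.330) = 9.212 m/s.
With constant cross-section the crest speed equals v; applying Bernoulli from the surface up to the crest, P_top = P_atm − ½ρv² − ρg·h_top.
P_top = 99690 − ½·813.3·9.212² − 813.3·9.8·2.526 = 45050 Pa.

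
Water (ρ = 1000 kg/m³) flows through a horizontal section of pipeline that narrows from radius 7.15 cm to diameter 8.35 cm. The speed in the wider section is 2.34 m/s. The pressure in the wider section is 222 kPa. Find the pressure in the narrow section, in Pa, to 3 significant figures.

Continuity gives A₁v₁ = A₂v₂, so v₂ = (161 cm²)/(54.8 cm²) × 2.34 m/s = 6.86 m/s.
Along the horizontal streamline, P + ½ρv² is constant.
P₂ = P₁ − ½ρ(v₂² − v₁²) = 222000 − ½·1000·(6.86² − 2.34²) = 222000 − 20800 = 201000 Pa.

P₂ = 201000 Pa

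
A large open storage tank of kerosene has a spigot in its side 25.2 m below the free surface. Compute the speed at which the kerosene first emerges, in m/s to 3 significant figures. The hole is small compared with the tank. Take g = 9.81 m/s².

22.2 m/s

The surface is effectively still and both ends are open, so ½v² = gh and v = √(2·9.81·25.2) = 22.2 m/s.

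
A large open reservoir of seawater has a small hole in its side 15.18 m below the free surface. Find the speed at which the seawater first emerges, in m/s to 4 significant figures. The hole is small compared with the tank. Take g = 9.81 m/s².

17.26 m/s

With the surface at rest and both surface and jet at atmospheric pressure, Bernoulli gives ρg h = ½ρv², so v = √(2gh) = √(2·9.81·15.18) = 17.26 m/s.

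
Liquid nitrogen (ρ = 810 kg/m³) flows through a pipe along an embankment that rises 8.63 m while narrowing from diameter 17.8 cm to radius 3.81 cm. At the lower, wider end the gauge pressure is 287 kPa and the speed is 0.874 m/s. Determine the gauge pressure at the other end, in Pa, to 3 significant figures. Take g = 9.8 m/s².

P₂ ≈ 210000 Pa

Mass conservation (A₁v₁ = A₂v₂) gives v₂ = 0.874 × 249/45.6 = 4.77 m/s.
Energy conservation along the streamline gives P₂ = P₁ − ½ρ(v₂² − v₁²) − ρg(h₂ − h₁).
P₂ = 287000 + ½·810·(0.874² − 4.77²) − 810·9.8·(+8.63) = 287000 + (-8900) − (68500) = 210000 Pa.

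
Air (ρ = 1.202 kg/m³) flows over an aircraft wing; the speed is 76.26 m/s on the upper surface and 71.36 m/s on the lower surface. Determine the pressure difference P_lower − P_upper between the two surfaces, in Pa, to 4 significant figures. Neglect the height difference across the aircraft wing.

Bernoulli (same height): P_lower − P_upper = ½ρ(v_upper² − v_lower²).
ΔP = ½·1.202·(76.26² − 71.36²) = 434.7 Pa.

ΔP ≈ 434.7 Pa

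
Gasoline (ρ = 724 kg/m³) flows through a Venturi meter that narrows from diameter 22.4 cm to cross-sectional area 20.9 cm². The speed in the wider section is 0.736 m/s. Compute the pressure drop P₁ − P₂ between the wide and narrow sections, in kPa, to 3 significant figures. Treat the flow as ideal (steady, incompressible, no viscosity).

The volume flow rate is constant, so v₂ = (A₁/A₂)v₁ = (394/20.9)·0.736 = 13.9 m/s.
With no height change, Bernoulli's equation is P₁ + ½ρv₁² = P₂ + ½ρv₂².
P₁ − P₂ = ½·724·(13.9² − 0.736²) = ½·724·192 = 69500 Pa.

69.5 kPa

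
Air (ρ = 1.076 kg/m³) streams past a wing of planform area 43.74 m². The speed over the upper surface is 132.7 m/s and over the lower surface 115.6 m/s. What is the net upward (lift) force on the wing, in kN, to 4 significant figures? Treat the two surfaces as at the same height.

99.92 kN

The faster flow above has the lower pressure; Bernoulli (same height) gives ΔP = ½ρ(v_up² − v_low²).
ΔP = ½·1.076·(132.7² − 115.6²) = 2284 Pa.
Lift = ΔP · A = 2284 × 43.74 = 99920 N.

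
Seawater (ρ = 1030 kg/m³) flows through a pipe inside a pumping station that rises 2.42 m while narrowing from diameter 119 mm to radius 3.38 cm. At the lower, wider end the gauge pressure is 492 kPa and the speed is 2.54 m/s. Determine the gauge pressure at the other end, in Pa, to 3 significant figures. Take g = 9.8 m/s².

P₂ ≈ 439000 Pa

By continuity, v₂ = v₁·A₁/A₂ = 2.54·(111/35.9) = 7.87 m/s.
Energy conservation along the streamline gives P₂ = P₁ − ½ρ(v₂² − v₁²) − ρg(h₂ − h₁).
P₂ = 492000 + ½·1030·(2.54² − 7.87²) − 1030·9.8·(+2.42) = 492000 + (-28600) − (24400) = 439000 Pa.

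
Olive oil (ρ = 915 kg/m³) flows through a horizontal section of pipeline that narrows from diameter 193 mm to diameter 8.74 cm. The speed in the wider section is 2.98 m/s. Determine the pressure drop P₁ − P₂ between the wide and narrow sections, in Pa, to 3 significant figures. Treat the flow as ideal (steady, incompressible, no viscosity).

ΔP ≈ 92500 Pa

Continuity gives A₁v₁ = A₂v₂, so v₂ = (293 cm²)/(60.0 cm²) × 2.98 m/s = 14.5 m/s.
Along the horizontal streamline, P + ½ρv² is constant.
P₁ − P₂ = ½·915·(14.5² − 2.98²) = ½·915·202 = 92500 Pa.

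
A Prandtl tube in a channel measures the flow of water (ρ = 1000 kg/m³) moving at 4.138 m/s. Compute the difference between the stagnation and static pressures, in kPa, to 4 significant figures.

Bernoulli between the free stream and the stagnation point: ½ρv² = P_stag − P_static.
ΔP = ½·1000·4.138² = 8562 Pa.

ΔP = 8.562 kPa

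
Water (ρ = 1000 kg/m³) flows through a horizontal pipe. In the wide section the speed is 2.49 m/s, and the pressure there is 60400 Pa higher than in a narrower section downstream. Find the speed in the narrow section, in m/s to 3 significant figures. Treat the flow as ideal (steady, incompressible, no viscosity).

Along the level pipe P + ½ρv² is conserved, hence v₂² = v₁² + 2(P₁ − P₂)/ρ.
v₂ = √(2.49² + 2·60400/1000) = √(6.20 + 121) = 11.3 m/s.

11.3 m/s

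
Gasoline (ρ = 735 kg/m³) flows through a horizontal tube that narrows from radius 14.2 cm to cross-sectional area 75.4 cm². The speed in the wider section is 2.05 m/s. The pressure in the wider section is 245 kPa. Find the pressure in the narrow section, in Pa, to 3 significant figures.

Continuity gives A₁v₁ = A₂v₂, so v₂ = (633 cm²)/(75.4 cm²) × 2.05 m/s = 17.2 m/s.
Bernoulli (h₁ = h₂): P₁ − P₂ = ½ρ(v₂² − v₁²).
P₂ = P₁ − ½ρ(v₂² − v₁²) = 245000 − ½·735·(17.2² − 2.05²) = 245000 − 107000 = 138000 Pa.

P₂ ≈ 138000 Pa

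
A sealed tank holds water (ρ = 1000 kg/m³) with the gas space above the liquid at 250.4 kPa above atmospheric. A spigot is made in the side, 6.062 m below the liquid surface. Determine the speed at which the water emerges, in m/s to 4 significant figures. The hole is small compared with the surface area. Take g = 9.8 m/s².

v = 24.89 m/s

Take point 1 at the surface (v₁ ≈ 0) and point 2 at the hole (at atmospheric pressure). Bernoulli: P₁ + ρg h = P_atm + ½ρv₂².
With P₁ − P_atm = 250400 Pa, v₂ = √(2gh + 2ΔP/ρ) = √(2·9.8·6.062 + 2·250400/1000) = 24.89 m/s.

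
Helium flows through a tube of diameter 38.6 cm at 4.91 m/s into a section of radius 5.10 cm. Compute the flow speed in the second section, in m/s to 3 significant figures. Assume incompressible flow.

v₂ = 70.3 m/s

By continuity, v₂ = v₁·A₁/A₂ = 4.91·(1170/81.7) = 70.3 m/s.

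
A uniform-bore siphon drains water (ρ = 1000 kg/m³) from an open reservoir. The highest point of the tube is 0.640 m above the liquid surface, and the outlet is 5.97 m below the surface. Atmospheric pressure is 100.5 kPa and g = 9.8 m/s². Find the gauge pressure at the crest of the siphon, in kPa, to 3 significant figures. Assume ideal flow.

P_gauge = -64.8 kPa

The outlet speed comes from Torricelli: v = √(2g·5.97) = 10.8 m/s.
The bore is uniform, so the speed at the crest is the same v. Bernoulli surface→crest: P_atm = P_top + ½ρv² + ρg·h_top.
P_top = 100500 − ½·1000·10.8² − 1000·9.8·0.640 = 35700 Pa. So P_gauge = P_top − P_atm = -64800 Pa.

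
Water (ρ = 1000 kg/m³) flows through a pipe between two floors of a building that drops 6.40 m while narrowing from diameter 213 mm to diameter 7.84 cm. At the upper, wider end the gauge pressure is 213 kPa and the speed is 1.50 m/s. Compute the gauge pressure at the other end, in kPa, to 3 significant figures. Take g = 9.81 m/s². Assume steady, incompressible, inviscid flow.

Continuity gives A₁v₁ = A₂v₂, so v₂ = (356 cm²)/(48.3 cm²) × 1.50 m/s = 11.1 m/s.
Energy conservation along the streamline gives P₂ = P₁ − ½ρ(v₂² − v₁²) − ρg(h₂ − h₁).
P₂ = 213000 + ½·1000·(1.50² − 11.1²) − 1000·9.81·(−6.40) = 213000 + (-60200) − (-62800) = 216000 Pa.

P₂ ≈ 216 kPa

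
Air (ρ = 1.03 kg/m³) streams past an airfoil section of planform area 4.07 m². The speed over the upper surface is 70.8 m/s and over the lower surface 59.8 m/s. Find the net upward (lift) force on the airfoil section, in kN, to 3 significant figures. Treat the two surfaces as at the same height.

F ≈ 3.01 kN

From P + ½ρv² = const at equal height, P_low − P_up = ½ρ(v_up² − v_low²).
ΔP = ½·1.03·(70.8² − 59.8²) = 740 Pa.
Lift = ΔP · A = 740 × 4.07 = 3010 N.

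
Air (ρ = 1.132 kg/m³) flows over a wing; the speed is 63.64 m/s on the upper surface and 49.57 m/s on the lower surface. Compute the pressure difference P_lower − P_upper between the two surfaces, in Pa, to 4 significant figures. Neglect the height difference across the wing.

ΔP = 901.6 Pa

The pressure is lower where the speed is higher: ΔP = ½ρ(v_up² − v_low²).
ΔP = ½·1.132·(63.64² − 49.57²) = 901.6 Pa.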